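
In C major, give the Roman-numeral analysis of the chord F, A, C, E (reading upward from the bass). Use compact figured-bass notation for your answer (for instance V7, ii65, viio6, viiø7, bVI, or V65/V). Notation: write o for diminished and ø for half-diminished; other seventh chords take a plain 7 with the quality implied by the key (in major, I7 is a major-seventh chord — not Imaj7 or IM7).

The pitches F-A-C-E form a major seventh chord rooted on F.
In C major, F is the subdominant; the diatonic major seventh chord there is IV7.

IV7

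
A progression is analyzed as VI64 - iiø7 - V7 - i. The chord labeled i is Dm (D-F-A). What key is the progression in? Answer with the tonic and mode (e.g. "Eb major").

D minor

i is given as D-F-A — a minor triad with root D.
If D is scale degree 1 and the mode makes that degree carry a minor triad, the tonic is D and the mode is minor.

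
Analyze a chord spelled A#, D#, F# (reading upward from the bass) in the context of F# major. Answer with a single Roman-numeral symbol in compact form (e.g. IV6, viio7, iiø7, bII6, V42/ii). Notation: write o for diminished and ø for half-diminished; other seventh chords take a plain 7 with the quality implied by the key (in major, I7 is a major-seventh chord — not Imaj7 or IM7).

The pitches D#-F#-A# form a minor triad rooted on D#.
D# is scale degree 6 in F# major, and a minor triad on that degree is written vi.
With A# in the bass the chord is in second inversion, so the figured bass is 64.

vi64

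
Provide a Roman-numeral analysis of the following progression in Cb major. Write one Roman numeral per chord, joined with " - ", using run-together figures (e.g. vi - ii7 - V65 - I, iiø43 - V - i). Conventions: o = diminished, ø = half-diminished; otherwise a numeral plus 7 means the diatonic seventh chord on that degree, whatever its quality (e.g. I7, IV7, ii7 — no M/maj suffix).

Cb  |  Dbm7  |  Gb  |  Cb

I - ii7 - V - I

Cb: major triad on Cb = scale degree 1 → I.
Dbm7 has root Db, degree 2 in Cb major, so ii7.
Gb: major triad on Gb = scale degree 5 → V.
Cb has root Cb, degree 1 in Cb major, so I.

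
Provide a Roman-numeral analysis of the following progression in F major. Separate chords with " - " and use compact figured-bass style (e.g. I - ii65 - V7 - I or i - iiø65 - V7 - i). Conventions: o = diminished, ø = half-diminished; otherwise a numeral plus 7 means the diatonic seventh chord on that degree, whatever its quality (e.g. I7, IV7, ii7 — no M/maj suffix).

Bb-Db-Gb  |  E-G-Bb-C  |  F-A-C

Bb-Db-Gb: Gb with this quality isn't in the key; a major triad on b2 is the Neapolitan sixth, bII6 (third, Bb, in the bass — hence the 6).
E-G-Bb-C: dominant seventh chord on C = scale degree 5 → V65.
F-A-C has root F, degree 1 in F major, so I.

bII6 - V65 - I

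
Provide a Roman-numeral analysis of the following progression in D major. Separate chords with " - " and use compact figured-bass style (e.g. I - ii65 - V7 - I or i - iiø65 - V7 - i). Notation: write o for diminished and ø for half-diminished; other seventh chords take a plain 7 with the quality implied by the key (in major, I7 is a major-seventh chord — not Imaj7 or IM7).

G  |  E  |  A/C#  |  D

G: root G is the subdominant; major triad there is IV.
E: chromatic; E is V of V, so V/V.
A/C# has root A, degree 5 in D major, so V6.
D: root D is the tonic; major triad there is I.

IV - V/V - V6 - I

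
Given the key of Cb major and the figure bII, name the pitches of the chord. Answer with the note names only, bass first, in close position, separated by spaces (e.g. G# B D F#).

Dbb Fb Abb

Scale degree 2 in Cb major is Db; lowering it a half step gives Dbb. bII is the Neapolitan chord — a major triad on the lowered second degree.
So the chord is Dbb-Fb-Abb.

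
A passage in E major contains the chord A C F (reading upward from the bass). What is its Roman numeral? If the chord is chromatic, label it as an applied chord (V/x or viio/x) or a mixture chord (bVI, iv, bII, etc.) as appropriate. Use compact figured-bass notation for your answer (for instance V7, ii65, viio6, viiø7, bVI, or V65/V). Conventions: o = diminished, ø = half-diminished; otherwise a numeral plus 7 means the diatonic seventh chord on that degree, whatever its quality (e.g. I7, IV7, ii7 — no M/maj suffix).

bII6

The pitches F-A-C form a major triad rooted on F.
F is the lowered second degree of E major (diatonic 2 would be F#). This is the Neapolitan sixth — a major triad on the lowered second degree, here in its customary first inversion.
With A in the bass the chord is in first inversion, so the figured bass is 6.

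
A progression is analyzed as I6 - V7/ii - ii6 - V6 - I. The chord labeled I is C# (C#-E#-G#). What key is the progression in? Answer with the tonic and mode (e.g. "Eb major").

The chord C# is a major triad rooted on C#; its label is I.
If C# is scale degree 1 and the mode makes that degree carry a major triad, the tonic is C# and the mode is major.

C# major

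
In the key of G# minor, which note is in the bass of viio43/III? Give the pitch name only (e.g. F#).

E

The applied chord viio43/III is rooted on A#: A#-C#-E-G.
The figure 43 means second inversion — the fifth is in the bass.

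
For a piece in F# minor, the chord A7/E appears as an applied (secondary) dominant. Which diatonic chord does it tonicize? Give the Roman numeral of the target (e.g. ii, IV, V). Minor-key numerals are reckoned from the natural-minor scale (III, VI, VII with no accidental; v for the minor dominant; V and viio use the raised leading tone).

VI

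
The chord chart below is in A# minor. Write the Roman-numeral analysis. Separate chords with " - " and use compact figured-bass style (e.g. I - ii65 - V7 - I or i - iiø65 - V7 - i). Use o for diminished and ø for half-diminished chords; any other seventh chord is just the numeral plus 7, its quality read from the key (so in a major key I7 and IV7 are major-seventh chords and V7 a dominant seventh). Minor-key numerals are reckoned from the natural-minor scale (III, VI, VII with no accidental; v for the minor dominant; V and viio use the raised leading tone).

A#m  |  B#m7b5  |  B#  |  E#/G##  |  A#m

i - iiø7 - V/V - V6 - i

A#m has root A#, degree 1 in A# minor, so i.
B#m7b5 has root B#, degree 2 in A# minor, so iiø7.
B#: chromatic; B# is V of V, so V/V.
E#/G##: root E# is the dominant; major triad there is V6.
A#m: root A# is the tonic; minor triad there is i.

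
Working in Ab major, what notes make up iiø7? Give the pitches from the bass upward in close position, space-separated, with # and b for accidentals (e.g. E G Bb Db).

Scale degree 2 in Ab major is Bb; here the chord built on it is altered to a half-diminished seventh chord. iiø7 is the half-diminished supertonic seventh, borrowed from the parallel minor.
So the chord is Bb-Db-Fb-Ab.

Bb Db Fb Ab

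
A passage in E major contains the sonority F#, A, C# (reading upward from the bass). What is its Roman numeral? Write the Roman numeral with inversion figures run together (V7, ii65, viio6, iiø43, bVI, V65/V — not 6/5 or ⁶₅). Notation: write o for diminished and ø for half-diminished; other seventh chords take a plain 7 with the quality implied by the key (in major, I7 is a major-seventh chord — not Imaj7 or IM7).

ii

Stacked in thirds the chord is F#-A-C#: a minor triad on F#.
F# is scale degree 2 in E major, and a minor triad on that degree is written ii.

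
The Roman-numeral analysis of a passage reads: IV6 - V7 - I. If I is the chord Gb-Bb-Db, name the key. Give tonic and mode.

The chord Gb is a major triad rooted on Gb; its label is I.
If Gb is scale degree 1 and the mode makes that degree carry a major triad, the tonic is Gb and the mode is major.

Gb major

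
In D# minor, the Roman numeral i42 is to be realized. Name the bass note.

C#

i in D# minor has root D#; the chord is D#-F#-A#-C#.
The figure 42 means third inversion — the seventh is in the bass.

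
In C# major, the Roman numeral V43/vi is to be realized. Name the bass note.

The applied chord V43/vi is rooted on E#: E#-G##-B#-D#.
The figure 43 means second inversion — the fifth is in the bass.

B#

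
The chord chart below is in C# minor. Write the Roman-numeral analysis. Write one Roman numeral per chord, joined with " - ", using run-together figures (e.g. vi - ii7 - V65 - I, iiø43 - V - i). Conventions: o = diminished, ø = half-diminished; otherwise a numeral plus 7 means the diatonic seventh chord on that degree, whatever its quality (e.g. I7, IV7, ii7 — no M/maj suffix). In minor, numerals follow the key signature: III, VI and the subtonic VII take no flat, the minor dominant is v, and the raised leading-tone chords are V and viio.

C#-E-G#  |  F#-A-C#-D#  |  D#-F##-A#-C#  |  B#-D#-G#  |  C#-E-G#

i - iiø65 - V7/V - V6 - i

C#-E-G#: root C# is the tonic; minor triad there is i.
F#-A-C#-D# has root D#, degree 2 in C# minor, so iiø65.
D#-F##-A#-C# is the secondary dominant of V (dominant seventh chord on D#): V7/V.
B#-D#-G#: major triad on G# = scale degree 5 → V6.
C#-E-G#: root C# is the tonic; minor triad there is i.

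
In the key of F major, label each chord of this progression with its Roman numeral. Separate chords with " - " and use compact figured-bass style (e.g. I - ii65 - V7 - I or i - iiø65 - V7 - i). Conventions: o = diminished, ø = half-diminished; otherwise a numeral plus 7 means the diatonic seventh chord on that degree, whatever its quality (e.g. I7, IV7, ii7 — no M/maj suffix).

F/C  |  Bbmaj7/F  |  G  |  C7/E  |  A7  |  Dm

I64 - IV43 - V/V - V65 - V7/vi - vi

F/C has root F, degree 1 in F major, so I64.
Bbmaj7/F has root Bb, degree 4 in F major, so IV43.
G: a major triad on G, the applied dominant of V → V/V.
C7/E: dominant seventh chord on C = scale degree 5 → V65.
A7 is the secondary dominant of vi (dominant seventh chord on A): V7/vi.
Dm has root D, degree 6 in F major, so vi.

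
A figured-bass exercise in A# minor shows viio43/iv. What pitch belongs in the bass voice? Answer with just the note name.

The applied chord viio43/iv is rooted on C##: C##-E#-G#-B.
The figure 43 means second inversion — the fifth is in the bass.

G#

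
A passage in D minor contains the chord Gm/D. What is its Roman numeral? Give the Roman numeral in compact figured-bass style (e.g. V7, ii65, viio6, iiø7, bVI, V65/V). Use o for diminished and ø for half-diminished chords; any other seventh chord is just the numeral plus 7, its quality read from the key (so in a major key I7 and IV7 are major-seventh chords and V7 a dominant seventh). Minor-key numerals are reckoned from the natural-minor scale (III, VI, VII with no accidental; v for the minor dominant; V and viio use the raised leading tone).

iv64

Stacked in thirds the chord is G-Bb-D: a minor triad on G.
G is scale degree 4 in D minor, and a minor triad on that degree is written iv.
With D in the bass the chord is in second inversion, so the figured bass is 64.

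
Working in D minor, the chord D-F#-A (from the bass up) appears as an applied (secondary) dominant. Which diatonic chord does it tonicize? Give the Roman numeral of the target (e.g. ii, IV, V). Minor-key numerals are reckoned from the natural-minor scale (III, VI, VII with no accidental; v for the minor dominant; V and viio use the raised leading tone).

The chord is a major triad on D.
A dominant resolves down a perfect fifth: D → G. In D minor, G is scale degree 4, i.e. iv.

iv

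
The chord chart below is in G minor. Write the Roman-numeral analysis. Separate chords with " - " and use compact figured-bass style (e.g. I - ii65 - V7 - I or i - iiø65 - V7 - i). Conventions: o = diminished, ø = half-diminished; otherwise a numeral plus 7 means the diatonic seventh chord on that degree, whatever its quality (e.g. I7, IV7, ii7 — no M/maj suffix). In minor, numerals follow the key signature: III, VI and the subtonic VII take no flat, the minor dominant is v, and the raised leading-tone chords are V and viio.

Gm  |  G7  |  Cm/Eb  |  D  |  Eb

Gm has root G, degree 1 in G minor, so i.
G7 is the secondary dominant of iv (dominant seventh chord on G): V7/iv.
Cm/Eb has root C, degree 4 in G minor, so iv6.
D: major triad on D = scale degree 5 → V.
Eb has root Eb, degree 6 in G minor, so VI.

i - V7/iv - iv6 - V - VI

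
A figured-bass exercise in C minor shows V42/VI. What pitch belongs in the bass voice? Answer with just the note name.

Db

The applied chord V42/VI is rooted on Eb: Eb-G-Bb-Db.
The figure 42 means third inversion — the seventh is in the bass.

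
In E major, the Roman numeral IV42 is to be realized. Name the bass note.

G#

IV in E major has root A; the chord is A-C#-E-G#.
The figure 42 means third inversion — the seventh is in the bass.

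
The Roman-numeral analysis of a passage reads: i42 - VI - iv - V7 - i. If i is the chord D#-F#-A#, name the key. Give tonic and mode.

The chord D#m is a minor triad rooted on D#; its label is i.
If D# is scale degree 1 and the mode makes that degree carry a minor triad, the tonic is D# and the mode is minor.

D# minor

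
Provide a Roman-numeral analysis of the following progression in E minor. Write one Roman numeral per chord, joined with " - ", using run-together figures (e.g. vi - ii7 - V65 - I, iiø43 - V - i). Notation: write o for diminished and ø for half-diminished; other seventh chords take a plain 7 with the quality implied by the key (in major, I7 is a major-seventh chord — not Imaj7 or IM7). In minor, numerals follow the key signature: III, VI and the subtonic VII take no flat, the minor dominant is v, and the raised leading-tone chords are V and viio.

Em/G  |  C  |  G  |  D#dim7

Em/G: minor triad on E = scale degree 1 → i6.
C: major triad on C = scale degree 6 → VI.
G: major triad on G = scale degree 3 → III.
D#dim7 has root D#, degree 7 in E minor, so viio7.

i6 - VI - III - viio7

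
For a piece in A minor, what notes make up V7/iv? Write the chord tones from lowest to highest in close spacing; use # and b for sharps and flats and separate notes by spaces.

A C# E G

V7/iv is a secondary dominant — the dominant seventh of iv. iv in A minor is D, so the applied chord's root is A, a perfect fifth above.
Building a dominant seventh chord on A gives A-C#-E-G.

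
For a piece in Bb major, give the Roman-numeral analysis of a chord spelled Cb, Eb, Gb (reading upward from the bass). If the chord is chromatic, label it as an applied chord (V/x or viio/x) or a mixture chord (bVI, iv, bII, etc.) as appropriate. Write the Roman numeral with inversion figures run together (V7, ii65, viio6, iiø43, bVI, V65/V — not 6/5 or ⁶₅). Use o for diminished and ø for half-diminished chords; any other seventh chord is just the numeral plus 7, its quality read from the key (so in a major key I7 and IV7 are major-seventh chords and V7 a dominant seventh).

The pitches Cb-Eb-Gb form a major triad rooted on Cb.
Cb is the lowered second degree of Bb major (diatonic 2 would be C). This is the Neapolitan chord — a major triad on the lowered second degree.

bII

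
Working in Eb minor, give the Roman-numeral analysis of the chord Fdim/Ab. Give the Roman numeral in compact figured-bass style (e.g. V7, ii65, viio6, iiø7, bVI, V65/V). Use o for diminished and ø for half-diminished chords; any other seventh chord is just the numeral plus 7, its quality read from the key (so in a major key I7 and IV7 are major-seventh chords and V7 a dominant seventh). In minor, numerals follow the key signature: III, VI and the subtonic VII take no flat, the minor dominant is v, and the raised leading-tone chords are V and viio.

iio6

Stacked in thirds the chord is F-Ab-Cb: a diminished triad on F.
F is scale degree 2 in Eb minor, and a diminished triad on that degree is written iio.
With Ab in the bass the chord is in first inversion, so the figured bass is 6.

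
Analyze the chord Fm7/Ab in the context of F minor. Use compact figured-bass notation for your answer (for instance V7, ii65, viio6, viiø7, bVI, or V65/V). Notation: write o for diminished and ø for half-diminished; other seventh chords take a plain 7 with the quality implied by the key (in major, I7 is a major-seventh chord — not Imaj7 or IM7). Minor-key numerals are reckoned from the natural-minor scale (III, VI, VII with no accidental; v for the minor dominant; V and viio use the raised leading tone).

i65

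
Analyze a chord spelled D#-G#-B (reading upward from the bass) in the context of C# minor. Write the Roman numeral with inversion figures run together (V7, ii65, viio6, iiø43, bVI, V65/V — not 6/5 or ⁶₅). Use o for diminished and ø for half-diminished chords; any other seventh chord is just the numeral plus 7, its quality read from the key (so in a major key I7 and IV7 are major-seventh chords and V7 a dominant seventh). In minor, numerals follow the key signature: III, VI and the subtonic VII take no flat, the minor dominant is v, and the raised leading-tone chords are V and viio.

The pitches G#-B-D# form a minor triad rooted on G#.
G# is scale degree 5 in C# minor, and a minor triad on that degree is written v.
With D# in the bass the chord is in second inversion, so the figured bass is 64.

v64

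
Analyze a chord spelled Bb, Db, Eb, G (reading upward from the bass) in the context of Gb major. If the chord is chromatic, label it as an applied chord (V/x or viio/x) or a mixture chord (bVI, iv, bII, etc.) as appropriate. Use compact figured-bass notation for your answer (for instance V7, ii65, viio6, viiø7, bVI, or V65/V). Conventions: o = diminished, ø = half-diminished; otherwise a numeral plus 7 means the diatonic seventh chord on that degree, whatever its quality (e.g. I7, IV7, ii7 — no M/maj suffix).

V43/ii

Stacked in thirds the chord is Eb-G-Bb-Db: a dominant seventh chord on Eb.
Eb is not a diatonic chord root with this quality in Gb major, but it lies a perfect fifth above Ab (ii), so the chord functions as an applied dominant of ii.
With Bb in the bass the chord is in second inversion, so the figured bass is 43.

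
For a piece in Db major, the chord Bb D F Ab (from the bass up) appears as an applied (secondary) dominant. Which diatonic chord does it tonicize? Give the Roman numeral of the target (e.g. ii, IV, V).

ii

The chord is a dominant seventh chord on Bb.
A dominant resolves down a perfect fifth: Bb → Eb. In Db major, Eb is scale degree 2, i.e. ii.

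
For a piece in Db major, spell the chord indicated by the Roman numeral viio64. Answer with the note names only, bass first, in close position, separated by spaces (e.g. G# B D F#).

In Db major, the seventh degree is C, and the diatonic chord built there is a diminished triad.
That chord is spelled C-Eb-Gb.
With the 64 figure the chord is in second inversion; from the bass Gb upward in close position it reads Gb-C-Eb.

Gb C Eb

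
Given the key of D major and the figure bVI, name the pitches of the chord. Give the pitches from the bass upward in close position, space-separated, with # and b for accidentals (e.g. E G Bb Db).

bVI is a major triad on the lowered sixth degree, borrowed from the parallel minor. In D major that root is Bb.
So the chord is Bb-D-F, a major triad.

Bb D F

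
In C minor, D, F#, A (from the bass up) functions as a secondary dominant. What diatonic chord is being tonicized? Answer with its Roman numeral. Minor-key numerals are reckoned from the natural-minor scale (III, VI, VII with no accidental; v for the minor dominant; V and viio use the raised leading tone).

The chord is a major triad on D.
A dominant resolves down a perfect fifth: D → G. In C minor, G is scale degree 5, i.e. V.

V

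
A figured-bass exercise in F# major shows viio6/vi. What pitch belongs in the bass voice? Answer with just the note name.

The applied chord viio6/vi is rooted on C##: C##-E#-G#.
The figure 6 means first inversion — the third is in the bass.

E#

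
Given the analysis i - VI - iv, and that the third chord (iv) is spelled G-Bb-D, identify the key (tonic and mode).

D minor

The anchor chord is a minor triad on G, labeled iv.
Counting down 3 scale steps from G places the tonic on D; a minor triad on degree 4 is diatonic only in minor.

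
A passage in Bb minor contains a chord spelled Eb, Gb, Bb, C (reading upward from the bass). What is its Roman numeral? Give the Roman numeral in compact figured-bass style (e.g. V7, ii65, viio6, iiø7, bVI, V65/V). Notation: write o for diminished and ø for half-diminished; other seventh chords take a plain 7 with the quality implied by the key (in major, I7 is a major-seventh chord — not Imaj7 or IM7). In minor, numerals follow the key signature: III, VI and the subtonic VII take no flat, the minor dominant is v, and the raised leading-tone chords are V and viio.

The pitches C-Eb-Gb-Bb form a half-diminished seventh chord rooted on C.
C is scale degree 2 in Bb minor, and a half-diminished seventh chord on that degree is written iiø7.
With Eb in the bass the chord is in first inversion, so the figured bass is 65.

iiø65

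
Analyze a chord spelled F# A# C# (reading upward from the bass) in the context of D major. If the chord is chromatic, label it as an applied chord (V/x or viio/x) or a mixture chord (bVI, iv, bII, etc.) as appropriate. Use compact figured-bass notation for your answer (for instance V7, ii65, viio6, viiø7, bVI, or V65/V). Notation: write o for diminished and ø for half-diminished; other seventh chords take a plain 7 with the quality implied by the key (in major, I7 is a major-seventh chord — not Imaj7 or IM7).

The pitches F#-A#-C# form a major triad rooted on F#.
F# is not a diatonic chord root with this quality in D major, but it lies a perfect fifth above B (vi), so the chord functions as an applied dominant of vi.

V/vi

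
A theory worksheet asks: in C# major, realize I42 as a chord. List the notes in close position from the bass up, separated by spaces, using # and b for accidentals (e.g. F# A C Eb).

In C# major, scale degree 1 is C#, and the diatonic chord built there is a major seventh chord.
That chord is spelled C#-E#-G#-B#.
With the 42 figure the chord is in third inversion; from the bass B# upward in close position it reads B#-C#-E#-G#.

B# C# E# G#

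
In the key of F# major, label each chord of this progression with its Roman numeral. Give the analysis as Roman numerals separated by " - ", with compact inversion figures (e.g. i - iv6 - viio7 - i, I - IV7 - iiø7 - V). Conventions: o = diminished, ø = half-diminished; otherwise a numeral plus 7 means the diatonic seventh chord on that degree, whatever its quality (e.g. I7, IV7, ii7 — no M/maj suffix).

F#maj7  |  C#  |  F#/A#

I7 - V - I6

F#maj7 has root F#, degree 1 in F# major, so I7.
C#: major triad on C# = scale degree 5 → V.
F#/A#: major triad on F# = scale degree 1 → I6.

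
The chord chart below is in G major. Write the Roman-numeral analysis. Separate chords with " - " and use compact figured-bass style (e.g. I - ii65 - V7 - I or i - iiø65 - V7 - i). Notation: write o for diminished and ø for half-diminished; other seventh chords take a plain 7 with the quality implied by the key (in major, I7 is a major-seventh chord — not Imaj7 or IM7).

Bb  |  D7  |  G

bIII - V7 - I

Bb is non-diatonic — bIII, a mixture chord from G minor.
D7: root D is the dominant; dominant seventh chord there is V7.
G: root G is the tonic; major triad there is I.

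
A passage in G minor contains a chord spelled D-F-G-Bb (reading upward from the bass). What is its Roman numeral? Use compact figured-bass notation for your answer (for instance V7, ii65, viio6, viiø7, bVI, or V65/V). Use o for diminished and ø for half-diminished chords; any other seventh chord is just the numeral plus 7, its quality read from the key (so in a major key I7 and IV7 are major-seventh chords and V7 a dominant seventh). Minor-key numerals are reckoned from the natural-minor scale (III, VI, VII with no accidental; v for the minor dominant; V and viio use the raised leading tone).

i43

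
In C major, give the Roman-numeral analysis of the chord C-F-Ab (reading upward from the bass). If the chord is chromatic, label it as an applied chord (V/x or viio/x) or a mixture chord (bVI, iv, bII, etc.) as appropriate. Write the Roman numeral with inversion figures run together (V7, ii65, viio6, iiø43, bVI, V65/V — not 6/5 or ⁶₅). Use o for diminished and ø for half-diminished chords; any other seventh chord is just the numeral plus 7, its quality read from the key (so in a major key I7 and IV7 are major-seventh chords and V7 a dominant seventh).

Stacked in thirds the chord is F-Ab-C: a minor triad on F.
F is the fourth degree of C major. This is the minor subdominant, borrowed from the parallel minor.
With C in the bass the chord is in second inversion, so the figured bass is 64.

iv64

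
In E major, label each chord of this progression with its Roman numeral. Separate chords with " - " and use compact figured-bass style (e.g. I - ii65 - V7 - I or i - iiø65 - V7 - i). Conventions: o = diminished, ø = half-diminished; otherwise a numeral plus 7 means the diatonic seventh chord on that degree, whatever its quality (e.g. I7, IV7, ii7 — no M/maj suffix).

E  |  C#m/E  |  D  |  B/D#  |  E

I - vi6 - bVII - V6 - I

E: major triad on E = scale degree 1 → I.
C#m/E: root C# is the submediant; minor triad there is vi6.
D: D with this quality isn't in the key; it's bVII, borrowed from the parallel minor.
B/D# has root B, degree 5 in E major, so V6.
E: major triad on E = scale degree 1 → I.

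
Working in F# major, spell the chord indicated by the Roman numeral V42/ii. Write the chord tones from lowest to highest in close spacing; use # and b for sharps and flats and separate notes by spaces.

C# D# F## A#

V42/ii is a secondary dominant — the dominant seventh of ii. ii in F# major is G#, so the applied chord's root is D#, a perfect fifth above.
Building a dominant seventh chord on D# gives D#-F##-A#-C#.
The figured bass 42 indicates third inversion, placing the seventh (C#) in the bass: C#-D#-F##-A#.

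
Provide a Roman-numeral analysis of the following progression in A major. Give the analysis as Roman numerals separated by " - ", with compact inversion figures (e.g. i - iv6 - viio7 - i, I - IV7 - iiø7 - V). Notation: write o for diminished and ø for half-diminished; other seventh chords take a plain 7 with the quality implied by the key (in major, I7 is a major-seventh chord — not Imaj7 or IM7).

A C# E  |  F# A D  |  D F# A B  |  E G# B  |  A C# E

A-C#-E: major triad on A = scale degree 1 → I.
F#-A-D has root D, degree 4 in A major, so IV6.
D-F#-A-B has root B, degree 2 in A major, so ii65.
E-G#-B: root E is the dominant; major triad there is V.
A-C#-E has root A, degree 1 in A major, so I.

I - IV6 - ii65 - V - I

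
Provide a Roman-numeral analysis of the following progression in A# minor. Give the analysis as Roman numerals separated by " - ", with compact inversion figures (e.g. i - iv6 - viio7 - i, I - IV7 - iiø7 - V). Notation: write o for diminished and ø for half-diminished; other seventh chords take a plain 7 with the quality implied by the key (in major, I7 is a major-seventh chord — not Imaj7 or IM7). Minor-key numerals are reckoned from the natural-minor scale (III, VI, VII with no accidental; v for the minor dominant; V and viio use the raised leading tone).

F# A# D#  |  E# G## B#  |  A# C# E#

F#-A#-D#: root D# is the subdominant; minor triad there is iv6.
E#-G##-B#: root E# is the dominant; major triad there is V.
A#-C#-E# has root A#, degree 1 in A# minor, so i.

iv6 - V - i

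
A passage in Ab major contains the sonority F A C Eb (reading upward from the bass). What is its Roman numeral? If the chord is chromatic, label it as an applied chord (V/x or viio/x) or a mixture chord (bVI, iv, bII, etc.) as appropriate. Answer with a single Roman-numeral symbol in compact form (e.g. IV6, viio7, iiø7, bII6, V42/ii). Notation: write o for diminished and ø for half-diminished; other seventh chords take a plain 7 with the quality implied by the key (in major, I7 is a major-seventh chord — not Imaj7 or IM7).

V7/ii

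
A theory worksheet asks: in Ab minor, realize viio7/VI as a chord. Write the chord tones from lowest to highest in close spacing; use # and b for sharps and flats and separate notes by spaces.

viio7/VI is a secondary leading-tone chord. The target VI is Fb in Ab minor; the applied chord is rooted a semitone below, on Eb.
Building a fully diminished seventh chord on Eb gives Eb-Gb-Bbb-Dbb.

Eb Gb Bbb Dbb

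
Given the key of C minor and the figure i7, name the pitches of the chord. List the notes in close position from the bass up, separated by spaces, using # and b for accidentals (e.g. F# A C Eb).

C Eb G Bb

The numeral's case and figure indicate a minor seventh chord. In C minor its root, the first degree, is C.
Stacking thirds from C gives C-Eb-G-Bb.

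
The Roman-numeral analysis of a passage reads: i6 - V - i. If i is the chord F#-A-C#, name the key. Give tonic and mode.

F# minor

The anchor chord is a minor triad on F#, labeled i.
If F# is scale degree 1 and the mode makes that degree carry a minor triad, the tonic is F# and the mode is minor.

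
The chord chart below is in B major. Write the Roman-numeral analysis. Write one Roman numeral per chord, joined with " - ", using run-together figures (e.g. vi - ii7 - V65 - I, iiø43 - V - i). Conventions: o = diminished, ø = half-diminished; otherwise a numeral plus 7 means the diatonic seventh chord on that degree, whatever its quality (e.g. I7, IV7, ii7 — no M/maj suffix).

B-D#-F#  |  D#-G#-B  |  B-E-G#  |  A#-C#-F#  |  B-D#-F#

B-D#-F# has root B, degree 1 in B major, so I.
D#-G#-B: minor triad on G# = scale degree 6 → vi64.
B-E-G#: root E is the subdominant; major triad there is IV64.
A#-C#-F# has root F#, degree 5 in B major, so V6.
B-D#-F#: root B is the tonic; major triad there is I.

I - vi64 - IV64 - V6 - I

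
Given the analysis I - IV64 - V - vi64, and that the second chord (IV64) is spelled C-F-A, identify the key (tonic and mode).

C major

The anchor chord is a major triad on F, labeled IV64.
IV64 on F implies F is the subdominant; that puts the tonic at C, and the uppercase numeral fits major mode.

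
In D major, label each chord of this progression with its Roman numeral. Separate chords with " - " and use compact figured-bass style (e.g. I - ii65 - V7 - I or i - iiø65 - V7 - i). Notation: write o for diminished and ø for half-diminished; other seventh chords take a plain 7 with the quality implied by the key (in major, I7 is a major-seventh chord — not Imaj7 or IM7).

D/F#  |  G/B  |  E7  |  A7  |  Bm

I6 - IV6 - V7/V - V7 - vi

D/F#: major triad on D = scale degree 1 → I6.
G/B: root G is the subdominant; major triad there is IV6.
E7: a dominant seventh chord on E, the applied dominant of V → V7/V.
A7: root A is the dominant; dominant seventh chord there is V7.
Bm: root B is the submediant; minor triad there is vi.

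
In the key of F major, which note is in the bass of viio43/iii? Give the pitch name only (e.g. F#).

D

The applied chord viio43/iii is rooted on G#: G#-B-D-F.
The figure 43 means second inversion — the fifth is in the bass.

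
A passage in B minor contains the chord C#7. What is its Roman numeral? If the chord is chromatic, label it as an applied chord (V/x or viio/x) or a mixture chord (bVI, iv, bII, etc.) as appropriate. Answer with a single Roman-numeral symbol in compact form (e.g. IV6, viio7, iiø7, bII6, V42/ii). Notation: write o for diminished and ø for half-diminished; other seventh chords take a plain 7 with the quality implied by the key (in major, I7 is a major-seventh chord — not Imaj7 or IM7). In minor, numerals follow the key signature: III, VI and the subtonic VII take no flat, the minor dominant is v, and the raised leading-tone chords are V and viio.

V7/V

Stacked in thirds the chord is C#-E#-G#-B: a dominant seventh chord on C#.
C# is not a diatonic chord root with this quality in B minor, but it lies a perfect fifth above F# (V), so the chord functions as an applied dominant of V.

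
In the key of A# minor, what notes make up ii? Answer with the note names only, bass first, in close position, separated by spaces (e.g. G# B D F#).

ii is the minor supertonic, borrowed from the parallel major (the Dorian ii). In A# minor that root is B#.
So the chord is B#-D#-F##.

B# D# F##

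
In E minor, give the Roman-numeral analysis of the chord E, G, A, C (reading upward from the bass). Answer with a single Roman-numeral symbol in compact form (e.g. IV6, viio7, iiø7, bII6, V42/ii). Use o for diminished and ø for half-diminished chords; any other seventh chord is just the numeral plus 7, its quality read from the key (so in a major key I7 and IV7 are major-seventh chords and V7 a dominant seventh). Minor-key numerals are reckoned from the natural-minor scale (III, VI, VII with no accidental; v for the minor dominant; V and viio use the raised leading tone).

The pitches A-C-E-G form a minor seventh chord rooted on A.
In E minor, A is the subdominant; the diatonic minor seventh chord there is iv7.
With E in the bass the chord is in second inversion, so the figured bass is 43.

iv43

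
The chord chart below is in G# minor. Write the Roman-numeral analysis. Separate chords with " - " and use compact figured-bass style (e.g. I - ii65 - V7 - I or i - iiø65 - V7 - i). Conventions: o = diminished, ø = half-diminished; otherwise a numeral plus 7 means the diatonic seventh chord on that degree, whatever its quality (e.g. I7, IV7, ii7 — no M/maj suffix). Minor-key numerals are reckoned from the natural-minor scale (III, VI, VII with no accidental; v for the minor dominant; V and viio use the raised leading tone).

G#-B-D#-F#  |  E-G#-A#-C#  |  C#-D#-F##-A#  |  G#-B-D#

i7 - iiø43 - V42 - i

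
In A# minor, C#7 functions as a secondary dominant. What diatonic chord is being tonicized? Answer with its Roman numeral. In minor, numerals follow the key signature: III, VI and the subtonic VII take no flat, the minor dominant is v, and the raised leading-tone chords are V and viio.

VI

The chord is a dominant seventh chord on C#.
A dominant resolves down a perfect fifth: C# → F#. In A# minor, F# is scale degree 6, i.e. VI.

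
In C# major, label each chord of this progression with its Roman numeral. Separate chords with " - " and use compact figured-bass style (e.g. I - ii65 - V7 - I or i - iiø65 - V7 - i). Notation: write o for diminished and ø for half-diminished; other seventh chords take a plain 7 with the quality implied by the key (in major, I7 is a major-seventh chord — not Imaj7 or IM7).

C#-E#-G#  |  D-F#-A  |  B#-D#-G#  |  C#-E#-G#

C#-E#-G#: root C# is the tonic; major triad there is I.
D-F#-A: D with this quality isn't in the key; a major triad on b2 is the Neapolitan chord, bII.
B#-D#-G#: major triad on G# = scale degree 5 → V6.
C#-E#-G#: major triad on C# = scale degree 1 → I.

I - bII - V6 - I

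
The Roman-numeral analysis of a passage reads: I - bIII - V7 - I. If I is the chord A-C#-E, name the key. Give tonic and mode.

A major

I is given as A-C#-E — a major triad with root A.
If A is scale degree 1 and the mode makes that degree carry a major triad, the tonic is A and the mode is major.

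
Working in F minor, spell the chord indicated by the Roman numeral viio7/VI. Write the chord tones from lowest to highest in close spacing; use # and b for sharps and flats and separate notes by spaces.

viio7/VI is a secondary leading-tone chord. The target VI is Db in F minor; the applied chord is rooted a semitone below, on C.
Building a fully diminished seventh chord on C gives C-Eb-Gb-Bbb.

C Eb Gb Bbb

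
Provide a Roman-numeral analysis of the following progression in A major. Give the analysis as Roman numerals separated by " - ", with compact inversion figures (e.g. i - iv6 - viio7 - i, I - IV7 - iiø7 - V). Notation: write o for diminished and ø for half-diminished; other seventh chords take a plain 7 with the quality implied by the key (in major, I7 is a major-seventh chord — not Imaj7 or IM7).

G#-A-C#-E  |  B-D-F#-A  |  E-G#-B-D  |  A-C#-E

I42 - ii7 - V7 - I

G#-A-C#-E: major seventh chord on A = scale degree 1 → I42.
B-D-F#-A: root B is the supertonic; minor seventh chord there is ii7.
E-G#-B-D: root E is the dominant; dominant seventh chord there is V7.
A-C#-E: major triad on A = scale degree 1 → I.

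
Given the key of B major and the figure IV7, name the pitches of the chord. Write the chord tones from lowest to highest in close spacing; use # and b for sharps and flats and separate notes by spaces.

In B major, the subdominant is E, and the diatonic chord built there is a major seventh chord.
That chord is spelled E-G#-B-D#.

E G# B D#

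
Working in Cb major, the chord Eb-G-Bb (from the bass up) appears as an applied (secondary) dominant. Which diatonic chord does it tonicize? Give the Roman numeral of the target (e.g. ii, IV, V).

The chord is a major triad on Eb.
A dominant resolves down a perfect fifth: Eb → Ab. In Cb major, Ab is scale degree 6, i.e. vi.

vi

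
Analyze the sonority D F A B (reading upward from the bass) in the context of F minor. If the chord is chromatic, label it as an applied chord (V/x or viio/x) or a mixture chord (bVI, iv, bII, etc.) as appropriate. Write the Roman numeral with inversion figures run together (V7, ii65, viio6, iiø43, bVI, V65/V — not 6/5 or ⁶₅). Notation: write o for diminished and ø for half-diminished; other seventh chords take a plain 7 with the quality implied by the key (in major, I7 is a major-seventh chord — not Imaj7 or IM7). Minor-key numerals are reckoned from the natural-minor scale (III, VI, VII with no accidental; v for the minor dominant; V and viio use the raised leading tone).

viiø65/V

Stacked in thirds the chord is B-D-F-A: a half-diminished seventh chord on B.
B sits a half step below C (V in F minor); a diminished chord there is the applied leading-tone chord of V.
With D in the bass the chord is in first inversion, so the figured bass is 65.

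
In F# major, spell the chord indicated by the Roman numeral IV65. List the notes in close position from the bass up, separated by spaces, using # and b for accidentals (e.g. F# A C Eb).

In F# major, scale degree 4 is B, and the diatonic chord built there is a major seventh chord.
Stacking thirds from B gives B-D#-F#-A#.
The figured bass 65 indicates first inversion, placing the third (D#) in the bass: D#-F#-A#-B.

D# F# A# B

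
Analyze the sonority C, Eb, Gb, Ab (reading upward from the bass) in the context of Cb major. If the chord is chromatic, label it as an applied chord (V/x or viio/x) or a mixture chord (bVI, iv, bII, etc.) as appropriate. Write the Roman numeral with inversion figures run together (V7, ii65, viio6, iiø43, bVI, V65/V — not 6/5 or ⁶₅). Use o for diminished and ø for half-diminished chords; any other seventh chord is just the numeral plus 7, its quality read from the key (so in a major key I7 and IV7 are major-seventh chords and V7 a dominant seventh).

Stacked in thirds the chord is Ab-C-Eb-Gb: a dominant seventh chord on Ab.
Ab is not a diatonic chord root with this quality in Cb major, but it lies a perfect fifth above Db (ii), so the chord functions as an applied dominant of ii.
With C in the bass the chord is in first inversion, so the figured bass is 65.

V65/ii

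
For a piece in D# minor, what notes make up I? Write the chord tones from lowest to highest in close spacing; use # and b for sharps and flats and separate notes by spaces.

Scale degree 1 in D# minor is D#; here the chord built on it is altered to a major triad. I is the major tonic (Picardy third), borrowed from the parallel major.
So the chord is D#-F##-A#.

D# F## A#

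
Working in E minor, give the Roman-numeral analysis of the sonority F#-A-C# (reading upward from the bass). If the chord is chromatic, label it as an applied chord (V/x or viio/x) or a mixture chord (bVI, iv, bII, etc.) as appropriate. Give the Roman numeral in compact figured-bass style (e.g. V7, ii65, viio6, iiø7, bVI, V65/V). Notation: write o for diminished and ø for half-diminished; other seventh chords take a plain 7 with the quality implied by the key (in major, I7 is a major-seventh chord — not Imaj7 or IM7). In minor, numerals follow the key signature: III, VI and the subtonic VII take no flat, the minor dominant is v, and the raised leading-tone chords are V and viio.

ii

Stacked in thirds the chord is F#-A-C#: a minor triad on F#.
F# is the second degree of E minor. This is the minor supertonic, borrowed from the parallel major (the Dorian ii).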